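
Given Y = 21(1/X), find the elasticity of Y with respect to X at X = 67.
Elasticity = -1

Elasticity = (dY/dX) · (X/Y)

dY/dX = -21/X²
At X = 67: dY/dX = -21/4489, Y = 21/67

Elasticity = (-21/4489) · (67 / (21/67)) = -1

Interpretation: for a small percentage change in X, the percentage change in Y is approximately -1.00 times as large.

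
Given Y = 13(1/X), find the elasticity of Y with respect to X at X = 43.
Elasticity = -1

Elasticity = (dY/dX) · (X/Y)

dY/dX = -13/X²
At X = 43: dY/dX = -13/1849, Y = 13/43

Elasticity = (-13/1849) · (43 / (13/43)) = -1

Interpretation: for a small percentage change in X, the percentage change in Y is approximately -1.00 times as large.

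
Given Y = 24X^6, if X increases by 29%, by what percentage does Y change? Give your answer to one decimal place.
360.8%

For Y = 24X^6:
If X → X(1 + 0.29)
Then Y → Y · (1 + 0.29)^6
     ≈ Y · 4.6083

Percentage change = ((1 + 0.29)^6 − 1) × 100% ≈ 360.8%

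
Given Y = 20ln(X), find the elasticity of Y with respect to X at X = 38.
Elasticity = 1/ln(38) ≈ 0.2749

Elasticity = (dY/dX) · (X/Y)

dY/dX = 20/X
At X = 38: dY/dX = 10/19, Y = 20·ln(38)

Elasticity = (10/19) · (38 / (20·ln(38))) = 1/ln(38) ≈ 0.2749

Interpretation: for a small percentage change in X, the percentage change in Y is approximately 0.27 times as large.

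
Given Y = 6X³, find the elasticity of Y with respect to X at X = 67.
Elasticity = 3

Elasticity = (dY/dX) · (X/Y)

dY/dX = 18·X²
At X = 67: dY/dX = 80802, Y = 1804578

Elasticity = 80802 · (67 / 1804578) = 3

Interpretation: for a small percentage change in X, the percentage change in Y is approximately 3.00 times as large.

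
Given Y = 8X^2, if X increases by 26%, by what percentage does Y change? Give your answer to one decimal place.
58.8%

For Y = 8X^2:
If X → X(1 + 0.26)
Then Y → Y · (1 + 0.26)^2
     = Y · 1.5876

Percentage change = ((1 + 0.26)^2 − 1) × 100% ≈ 58.8%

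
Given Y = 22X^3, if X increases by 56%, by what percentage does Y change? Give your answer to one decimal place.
279.6%

For Y = 22X^3:
If X → X(1 + 0.56)
Then Y → Y · (1 + 0.56)^3
     ≈ Y · 3.7964

Percentage change = ((1 + 0.56)^3 − 1) × 100% ≈ 279.6%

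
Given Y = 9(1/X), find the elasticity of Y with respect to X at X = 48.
Elasticity = -1

Elasticity = (dY/dX) · (X/Y)

dY/dX = -9/X²
At X = 48: dY/dX = -1/256, Y = 3/16

Elasticity = (-1/256) · (48 / (3/16)) = -1

Interpretation: for a small percentage change in X, the percentage change in Y is approximately -1.00 times as large.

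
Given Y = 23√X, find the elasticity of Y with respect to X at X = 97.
Elasticity = 1/2

Elasticity = (dY/dX) · (X/Y)

dY/dX = 23/(2·√X)
At X = 97: dY/dX = 23·√97/194, Y = 23·√97

Elasticity = (23·√97/194) · (97 / (23·√97)) = 1/2

Interpretation: for a small percentage change in X, the percentage change in Y is approximately 0.50 times as large.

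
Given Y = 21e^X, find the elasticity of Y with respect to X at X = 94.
Elasticity = 94

Elasticity = (dY/dX) · (X/Y)

dY/dX = 21·e^X
At X = 94: dY/dX = 21·e^94, Y = 21·e^94

Elasticity = (21·e^94) · (94 / (21·e^94)) = 94

Interpretation: for a small percentage change in X, the percentage change in Y is approximately 94.00 times as large.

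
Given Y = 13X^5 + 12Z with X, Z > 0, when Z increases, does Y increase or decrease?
Y increases

Taking the partial derivative:
∂Y/∂Z = 12

∂Y/∂Z = 12 > 0 (assuming positive values)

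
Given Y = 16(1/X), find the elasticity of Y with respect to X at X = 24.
Elasticity = -1

Elasticity = (dY/dX) · (X/Y)

dY/dX = -16/X²
At X = 24: dY/dX = -1/36, Y = 2/3

Elasticity = (-1/36) · (24 / (2/3)) = -1

Interpretation: for a small percentage change in X, the percentage change in Y is approximately -1.00 times as large.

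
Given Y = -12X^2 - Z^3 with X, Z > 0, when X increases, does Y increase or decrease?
Y decreases

Taking the partial derivative:
∂Y/∂X = -24X

∂Y/∂X = -24X < 0 (assuming positive values)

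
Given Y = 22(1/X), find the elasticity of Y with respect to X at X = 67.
Elasticity = -1

Elasticity = (dY/dX) · (X/Y)

dY/dX = -22/X²
At X = 67: dY/dX = -22/4489, Y = 22/67

Elasticity = (-22/4489) · (67 / (22/67)) = -1

Interpretation: for a small percentage change in X, the percentage change in Y is approximately -1.00 times as large.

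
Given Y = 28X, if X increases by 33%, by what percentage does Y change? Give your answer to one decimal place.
33.0%

For Y = 28X:
If X → X(1 + 0.33)
Then Y → Y · (1 + 0.33)^1
     = Y · 1.3300

Percentage change = ((1 + 0.33)^1 − 1) × 100% = 33.0%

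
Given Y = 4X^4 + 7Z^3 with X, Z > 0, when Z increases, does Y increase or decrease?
Y increases

Taking the partial derivative:
∂Y/∂Z = 21Z^2

∂Y/∂Z = 21Z^2 > 0 (assuming positive values)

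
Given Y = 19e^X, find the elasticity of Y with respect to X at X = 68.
Elasticity = 68

Elasticity = (dY/dX) · (X/Y)

dY/dX = 19·e^X
At X = 68: dY/dX = 19·e^68, Y = 19·e^68

Elasticity = (19·e^68) · (68 / (19·e^68)) = 68

Interpretation: for a small percentage change in X, the percentage change in Y is approximately 68.00 times as large.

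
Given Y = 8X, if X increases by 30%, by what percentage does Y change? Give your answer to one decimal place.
30.0%

For Y = 8X:
If X → X(1 + 0.3)
Then Y → Y · (1 + 0.3)^1
     = Y · 1.3000

Percentage change = ((1 + 0.3)^1 − 1) × 100% = 30.0%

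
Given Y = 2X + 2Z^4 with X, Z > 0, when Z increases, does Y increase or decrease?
Y increases

Taking the partial derivative:
∂Y/∂Z = 8Z^3

∂Y/∂Z = 8Z^3 > 0 (assuming positive values)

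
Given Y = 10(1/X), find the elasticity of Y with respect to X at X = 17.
Elasticity = -1

Elasticity = (dY/dX) · (X/Y)

dY/dX = -10/X²
At X = 17: dY/dX = -10/289, Y = 10/17

Elasticity = (-10/289) · (17 / (10/17)) = -1

Interpretation: for a small percentage change in X, the percentage change in Y is approximately -1.00 times as large.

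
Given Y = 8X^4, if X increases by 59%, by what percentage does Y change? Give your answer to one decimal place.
539.1%

For Y = 8X^4:
If X → X(1 + 0.59)
Then Y → Y · (1 + 0.59)^4
     ≈ Y · 6.3913

Percentage change = ((1 + 0.59)^4 − 1) × 100% ≈ 539.1%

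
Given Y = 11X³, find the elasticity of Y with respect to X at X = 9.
Elasticity = 3

Elasticity = (dY/dX) · (X/Y)

dY/dX = 33·X²
At X = 9: dY/dX = 2673, Y = 8019

Elasticity = 2673 · (9 / 8019) = 3

Interpretation: for a small percentage change in X, the percentage change in Y is approximately 3.00 times as large.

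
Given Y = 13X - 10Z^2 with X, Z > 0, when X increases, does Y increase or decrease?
Y increases

Taking the partial derivative:
∂Y/∂X = 13

∂Y/∂X = 13 > 0 (assuming positive values)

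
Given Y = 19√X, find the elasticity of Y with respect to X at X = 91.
Elasticity = 1/2

Elasticity = (dY/dX) · (X/Y)

dY/dX = 19/(2·√X)
At X = 91: dY/dX = 19·√91/182, Y = 19·√91

Elasticity = (19·√91/182) · (91 / (19·√91)) = 1/2

Interpretation: for a small percentage change in X, the percentage change in Y is approximately 0.50 times as large.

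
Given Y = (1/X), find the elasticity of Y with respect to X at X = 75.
Elasticity = -1

Elasticity = (dY/dX) · (X/Y)

dY/dX = -1/X²
At X = 75: dY/dX = -1/5625, Y = 1/75

Elasticity = (-1/5625) · (75 / (1/75)) = -1

Interpretation: for a small percentage change in X, the percentage change in Y is approximately -1.00 times as large.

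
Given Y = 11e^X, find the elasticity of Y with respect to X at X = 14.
Elasticity = 14

Elasticity = (dY/dX) · (X/Y)

dY/dX = 11·e^X
At X = 14: dY/dX = 11·e^14, Y = 11·e^14

Elasticity = (11·e^14) · (14 / (11·e^14)) = 14

Interpretation: for a small percentage change in X, the percentage change in Y is approximately 14.00 times as large.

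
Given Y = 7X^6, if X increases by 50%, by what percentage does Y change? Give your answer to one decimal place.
1039.1%

For Y = 7X^6:
If X → X(1 + 0.5)
Then Y → Y · (1 + 0.5)^6
     ≈ Y · 11.3906

Percentage change = ((1 + 0.5)^6 − 1) × 100% ≈ 1039.1%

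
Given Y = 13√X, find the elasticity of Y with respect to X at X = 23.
Elasticity = 1/2

Elasticity = (dY/dX) · (X/Y)

dY/dX = 13/(2·√X)
At X = 23: dY/dX = 13·√23/46, Y = 13·√23

Elasticity = (13·√23/46) · (23 / (13·√23)) = 1/2

Interpretation: for a small percentage change in X, the percentage change in Y is approximately 0.50 times as large.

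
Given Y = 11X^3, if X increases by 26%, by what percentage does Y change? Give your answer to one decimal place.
100.0%

For Y = 11X^3:
If X → X(1 + 0.26)
Then Y → Y · (1 + 0.26)^3
     ≈ Y · 2.0004

Percentage change = ((1 + 0.26)^3 − 1) × 100% ≈ 100.0%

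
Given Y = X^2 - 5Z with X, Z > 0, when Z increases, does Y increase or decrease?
Y decreases

Taking the partial derivative:
∂Y/∂Z = -5

∂Y/∂Z = -5 < 0 (assuming positive values)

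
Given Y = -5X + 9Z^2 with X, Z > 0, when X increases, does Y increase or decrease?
Y decreases

Taking the partial derivative:
∂Y/∂X = -5

∂Y/∂X = -5 < 0 (assuming positive values)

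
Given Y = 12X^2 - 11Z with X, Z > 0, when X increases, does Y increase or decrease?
Y increases

Taking the partial derivative:
∂Y/∂X = 24X

∂Y/∂X = 24X > 0 (assuming positive values)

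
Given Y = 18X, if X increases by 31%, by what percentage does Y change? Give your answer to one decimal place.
31.0%

For Y = 18X:
If X → X(1 + 0.31)
Then Y → Y · (1 + 0.31)^1
     = Y · 1.3100

Percentage change = ((1 + 0.31)^1 − 1) × 100% = 31.0%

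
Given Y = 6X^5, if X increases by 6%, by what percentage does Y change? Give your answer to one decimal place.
33.8%

For Y = 6X^5:
If X → X(1 + 0.06)
Then Y → Y · (1 + 0.06)^5
     ≈ Y · 1.3382

Percentage change = ((1 + 0.06)^5 − 1) × 100% ≈ 33.8%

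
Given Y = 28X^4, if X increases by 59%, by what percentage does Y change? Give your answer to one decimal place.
539.1%

For Y = 28X^4:
If X → X(1 + 0.59)
Then Y → Y · (1 + 0.59)^4
     ≈ Y · 6.3913

Percentage change = ((1 + 0.59)^4 − 1) × 100% ≈ 539.1%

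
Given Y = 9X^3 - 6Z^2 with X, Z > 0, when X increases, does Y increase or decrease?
Y increases

Taking the partial derivative:
∂Y/∂X = 27X^2

∂Y/∂X = 27X^2 > 0 (assuming positive values)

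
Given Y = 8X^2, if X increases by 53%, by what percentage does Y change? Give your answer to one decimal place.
134.1%

For Y = 8X^2:
If X → X(1 + 0.53)
Then Y → Y · (1 + 0.53)^2
     = Y · 2.3409

Percentage change = ((1 + 0.53)^2 − 1) × 100% ≈ 134.1%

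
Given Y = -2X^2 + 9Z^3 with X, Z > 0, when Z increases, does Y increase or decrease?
Y increases

Taking the partial derivative:
∂Y/∂Z = 27Z^2

∂Y/∂Z = 27Z^2 > 0 (assuming positive values)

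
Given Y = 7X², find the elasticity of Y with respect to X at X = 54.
Elasticity = 2

Elasticity = (dY/dX) · (X/Y)

dY/dX = 14·X
At X = 54: dY/dX = 756, Y = 20412

Elasticity = 756 · (54 / 20412) = 2

Interpretation: for a small percentage change in X, the percentage change in Y is approximately 2.00 times as large.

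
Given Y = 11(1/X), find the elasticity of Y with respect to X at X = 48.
Elasticity = -1

Elasticity = (dY/dX) · (X/Y)

dY/dX = -11/X²
At X = 48: dY/dX = -11/2304, Y = 11/48

Elasticity = (-11/2304) · (48 / (11/48)) = -1

Interpretation: for a small percentage change in X, the percentage change in Y is approximately -1.00 times as large.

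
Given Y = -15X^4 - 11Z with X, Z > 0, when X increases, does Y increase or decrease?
Y decreases

Taking the partial derivative:
∂Y/∂X = -60X^3

∂Y/∂X = -60X^3 < 0 (assuming positive values)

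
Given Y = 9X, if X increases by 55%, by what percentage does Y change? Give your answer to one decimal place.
55.0%

For Y = 9X:
If X → X(1 + 0.55)
Then Y → Y · (1 + 0.55)^1
     = Y · 1.5500

Percentage change = ((1 + 0.55)^1 − 1) × 100% = 55.0%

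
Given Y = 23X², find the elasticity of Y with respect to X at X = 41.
Elasticity = 2

Elasticity = (dY/dX) · (X/Y)

dY/dX = 46·X
At X = 41: dY/dX = 1886, Y = 38663

Elasticity = 1886 · (41 / 38663) = 2

Interpretation: for a small percentage change in X, the percentage change in Y is approximately 2.00 times as large.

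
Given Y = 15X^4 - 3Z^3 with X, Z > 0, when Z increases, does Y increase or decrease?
Y decreases

Taking the partial derivative:
∂Y/∂Z = -9Z^2

∂Y/∂Z = -9Z^2 < 0 (assuming positive values)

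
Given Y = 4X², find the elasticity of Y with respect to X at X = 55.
Elasticity = 2

Elasticity = (dY/dX) · (X/Y)

dY/dX = 8·X
At X = 55: dY/dX = 440, Y = 12100

Elasticity = 440 · (55 / 12100) = 2

Interpretation: for a small percentage change in X, the percentage change in Y is approximately 2.00 times as large.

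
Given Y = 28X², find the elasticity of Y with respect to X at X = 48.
Elasticity = 2

Elasticity = (dY/dX) · (X/Y)

dY/dX = 56·X
At X = 48: dY/dX = 2688, Y = 64512

Elasticity = 2688 · (48 / 64512) = 2

Interpretation: for a small percentage change in X, the percentage change in Y is approximately 2.00 times as large.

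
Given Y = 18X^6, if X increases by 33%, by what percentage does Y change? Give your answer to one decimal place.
453.5%

For Y = 18X^6:
If X → X(1 + 0.33)
Then Y → Y · (1 + 0.33)^6
     ≈ Y · 5.5349

Percentage change = ((1 + 0.33)^6 − 1) × 100% ≈ 453.5%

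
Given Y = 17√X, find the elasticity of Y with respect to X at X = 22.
Elasticity = 1/2

Elasticity = (dY/dX) · (X/Y)

dY/dX = 17/(2·√X)
At X = 22: dY/dX = 17·√22/44, Y = 17·√22

Elasticity = (17·√22/44) · (22 / (17·√22)) = 1/2

Interpretation: for a small percentage change in X, the percentage change in Y is approximately 0.50 times as large.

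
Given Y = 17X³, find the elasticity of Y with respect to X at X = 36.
Elasticity = 3

Elasticity = (dY/dX) · (X/Y)

dY/dX = 51·X²
At X = 36: dY/dX = 66096, Y = 793152

Elasticity = 66096 · (36 / 793152) = 3

Interpretation: for a small percentage change in X, the percentage change in Y is approximately 3.00 times as large.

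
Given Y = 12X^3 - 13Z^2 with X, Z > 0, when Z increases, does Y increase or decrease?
Y decreases

Taking the partial derivative:
∂Y/∂Z = -26Z

∂Y/∂Z = -26Z < 0 (assuming positive values)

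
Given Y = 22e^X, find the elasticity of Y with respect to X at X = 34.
Elasticity = 34

Elasticity = (dY/dX) · (X/Y)

dY/dX = 22·e^X
At X = 34: dY/dX = 22·e^34, Y = 22·e^34

Elasticity = (22·e^34) · (34 / (22·e^34)) = 34

Interpretation: for a small percentage change in X, the percentage change in Y is approximately 34.00 times as large.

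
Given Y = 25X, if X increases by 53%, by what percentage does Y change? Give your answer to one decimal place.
53.0%

For Y = 25X:
If X → X(1 + 0.53)
Then Y → Y · (1 + 0.53)^1
     = Y · 1.5300

Percentage change = ((1 + 0.53)^1 − 1) × 100% = 53.0%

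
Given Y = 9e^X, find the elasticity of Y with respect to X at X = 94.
Elasticity = 94

Elasticity = (dY/dX) · (X/Y)

dY/dX = 9·e^X
At X = 94: dY/dX = 9·e^94, Y = 9·e^94

Elasticity = (9·e^94) · (94 / (9·e^94)) = 94

Interpretation: for a small percentage change in X, the percentage change in Y is approximately 94.00 times as large.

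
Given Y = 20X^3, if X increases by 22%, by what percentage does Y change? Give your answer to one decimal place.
81.6%

For Y = 20X^3:
If X → X(1 + 0.22)
Then Y → Y · (1 + 0.22)^3
     ≈ Y · 1.8158

Percentage change = ((1 + 0.22)^3 − 1) × 100% ≈ 81.6%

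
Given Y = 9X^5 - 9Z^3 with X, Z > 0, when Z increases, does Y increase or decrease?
Y decreases

Taking the partial derivative:
∂Y/∂Z = -27Z^2

∂Y/∂Z = -27Z^2 < 0 (assuming positive values)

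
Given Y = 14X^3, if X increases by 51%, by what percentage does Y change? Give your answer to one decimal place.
244.3%

For Y = 14X^3:
If X → X(1 + 0.51)
Then Y → Y · (1 + 0.51)^3
     ≈ Y · 3.4430

Percentage change = ((1 + 0.51)^3 − 1) × 100% ≈ 244.3%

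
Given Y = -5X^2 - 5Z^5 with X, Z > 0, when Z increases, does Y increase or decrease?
Y decreases

Taking the partial derivative:
∂Y/∂Z = -25Z^4

∂Y/∂Z = -25Z^4 < 0 (assuming positive values)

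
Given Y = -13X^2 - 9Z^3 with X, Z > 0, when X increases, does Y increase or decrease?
Y decreases

Taking the partial derivative:
∂Y/∂X = -26X

∂Y/∂X = -26X < 0 (assuming positive values)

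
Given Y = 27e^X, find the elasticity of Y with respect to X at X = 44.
Elasticity = 44

Elasticity = (dY/dX) · (X/Y)

dY/dX = 27·e^X
At X = 44: dY/dX = 27·e^44, Y = 27·e^44

Elasticity = (27·e^44) · (44 / (27·e^44)) = 44

Interpretation: for a small percentage change in X, the percentage change in Y is approximately 44.00 times as large.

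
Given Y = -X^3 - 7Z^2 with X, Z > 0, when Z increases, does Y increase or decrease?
Y decreases

Taking the partial derivative:
∂Y/∂Z = -14Z

∂Y/∂Z = -14Z < 0 (assuming positive values)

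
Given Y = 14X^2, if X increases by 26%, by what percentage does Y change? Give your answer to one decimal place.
58.8%

For Y = 14X^2:
If X → X(1 + 0.26)
Then Y → Y · (1 + 0.26)^2
     = Y · 1.5876

Percentage change = ((1 + 0.26)^2 − 1) × 100% ≈ 58.8%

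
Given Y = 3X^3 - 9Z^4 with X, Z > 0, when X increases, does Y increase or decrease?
Y increases

Taking the partial derivative:
∂Y/∂X = 9X^2

∂Y/∂X = 9X^2 > 0 (assuming positive values)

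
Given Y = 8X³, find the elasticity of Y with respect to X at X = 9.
Elasticity = 3

Elasticity = (dY/dX) · (X/Y)

dY/dX = 24·X²
At X = 9: dY/dX = 1944, Y = 5832

Elasticity = 1944 · (9 / 5832) = 3

Interpretation: for a small percentage change in X, the percentage change in Y is approximately 3.00 times as large.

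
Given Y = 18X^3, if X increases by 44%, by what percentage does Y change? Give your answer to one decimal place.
198.6%

For Y = 18X^3:
If X → X(1 + 0.44)
Then Y → Y · (1 + 0.44)^3
     ≈ Y · 2.9860

Percentage change = ((1 + 0.44)^3 − 1) × 100% ≈ 198.6%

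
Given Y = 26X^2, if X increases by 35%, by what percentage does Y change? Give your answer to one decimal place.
82.3%

For Y = 26X^2:
If X → X(1 + 0.35)
Then Y → Y · (1 + 0.35)^2
     = Y · 1.8225

Percentage change = ((1 + 0.35)^2 − 1) × 100% ≈ 82.3%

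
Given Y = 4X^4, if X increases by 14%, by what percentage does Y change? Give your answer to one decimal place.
68.9%

For Y = 4X^4:
If X → X(1 + 0.14)
Then Y → Y · (1 + 0.14)^4
     ≈ Y · 1.6890

Percentage change = ((1 + 0.14)^4 − 1) × 100% ≈ 68.9%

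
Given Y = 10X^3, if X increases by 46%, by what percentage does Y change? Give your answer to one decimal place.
211.2%

For Y = 10X^3:
If X → X(1 + 0.46)
Then Y → Y · (1 + 0.46)^3
     ≈ Y · 3.1121

Percentage change = ((1 + 0.46)^3 − 1) × 100% ≈ 211.2%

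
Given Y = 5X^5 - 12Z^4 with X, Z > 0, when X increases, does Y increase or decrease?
Y increases

Taking the partial derivative:
∂Y/∂X = 25X^4

∂Y/∂X = 25X^4 > 0 (assuming positive values)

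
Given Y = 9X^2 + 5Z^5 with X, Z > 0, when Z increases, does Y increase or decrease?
Y increases

Taking the partial derivative:
∂Y/∂Z = 25Z^4

∂Y/∂Z = 25Z^4 > 0 (assuming positive values)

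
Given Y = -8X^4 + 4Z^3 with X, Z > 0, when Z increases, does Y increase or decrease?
Y increases

Taking the partial derivative:
∂Y/∂Z = 12Z^2

∂Y/∂Z = 12Z^2 > 0 (assuming positive values)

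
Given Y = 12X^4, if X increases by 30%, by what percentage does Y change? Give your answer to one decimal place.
185.6%

For Y = 12X^4:
If X → X(1 + 0.3)
Then Y → Y · (1 + 0.3)^4
     = Y · 2.8561

Percentage change = ((1 + 0.3)^4 − 1) × 100% ≈ 185.6%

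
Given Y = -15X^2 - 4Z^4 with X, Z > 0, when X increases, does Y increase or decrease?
Y decreases

Taking the partial derivative:
∂Y/∂X = -30X

∂Y/∂X = -30X < 0 (assuming positive values)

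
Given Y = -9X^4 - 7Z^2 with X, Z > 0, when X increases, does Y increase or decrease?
Y decreases

Taking the partial derivative:
∂Y/∂X = -36X^3

∂Y/∂X = -36X^3 < 0 (assuming positive values)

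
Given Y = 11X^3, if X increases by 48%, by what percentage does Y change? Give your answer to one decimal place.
224.2%

For Y = 11X^3:
If X → X(1 + 0.48)
Then Y → Y · (1 + 0.48)^3
     ≈ Y · 3.2418

Percentage change = ((1 + 0.48)^3 − 1) × 100% ≈ 224.2%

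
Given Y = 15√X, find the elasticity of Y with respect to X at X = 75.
Elasticity = 1/2

Elasticity = (dY/dX) · (X/Y)

dY/dX = 15/(2·√X)
At X = 75: dY/dX = √3/2, Y = 75·√3

Elasticity = (√3/2) · (75 / (75·√3)) = 1/2

Interpretation: for a small percentage change in X, the percentage change in Y is approximately 0.50 times as large.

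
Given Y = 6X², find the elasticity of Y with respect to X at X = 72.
Elasticity = 2

Elasticity = (dY/dX) · (X/Y)

dY/dX = 12·X
At X = 72: dY/dX = 864, Y = 31104

Elasticity = 864 · (72 / 31104) = 2

Interpretation: for a small percentage change in X, the percentage change in Y is approximately 2.00 times as large.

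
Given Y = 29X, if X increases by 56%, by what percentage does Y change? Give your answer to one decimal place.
56.0%

For Y = 29X:
If X → X(1 + 0.56)
Then Y → Y · (1 + 0.56)^1
     = Y · 1.5600

Percentage change = ((1 + 0.56)^1 − 1) × 100% = 56.0%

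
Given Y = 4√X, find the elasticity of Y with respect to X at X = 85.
Elasticity = 1/2

Elasticity = (dY/dX) · (X/Y)

dY/dX = 2/√X
At X = 85: dY/dX = 2·√85/85, Y = 4·√85

Elasticity = (2·√85/85) · (85 / (4·√85)) = 1/2

Interpretation: for a small percentage change in X, the percentage change in Y is approximately 0.50 times as large.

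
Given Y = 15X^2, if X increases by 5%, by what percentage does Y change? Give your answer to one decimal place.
10.3%

For Y = 15X^2:
If X → X(1 + 0.05)
Then Y → Y · (1 + 0.05)^2
     = Y · 1.1025

Percentage change = ((1 + 0.05)^2 − 1) × 100% ≈ 10.3%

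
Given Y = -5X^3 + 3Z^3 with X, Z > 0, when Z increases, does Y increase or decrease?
Y increases

Taking the partial derivative:
∂Y/∂Z = 9Z^2

∂Y/∂Z = 9Z^2 > 0 (assuming positive values)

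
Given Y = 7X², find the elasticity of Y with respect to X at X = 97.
Elasticity = 2

Elasticity = (dY/dX) · (X/Y)

dY/dX = 14·X
At X = 97: dY/dX = 1358, Y = 65863

Elasticity = 1358 · (97 / 65863) = 2

Interpretation: for a small percentage change in X, the percentage change in Y is approximately 2.00 times as large.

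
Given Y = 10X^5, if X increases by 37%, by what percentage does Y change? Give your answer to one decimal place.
382.6%

For Y = 10X^5:
If X → X(1 + 0.37)
Then Y → Y · (1 + 0.37)^5
     ≈ Y · 4.8262

Percentage change = ((1 + 0.37)^5 − 1) × 100% ≈ 382.6%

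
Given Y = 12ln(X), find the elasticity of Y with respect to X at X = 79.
Elasticity = 1/ln(79) ≈ 0.2289

Elasticity = (dY/dX) · (X/Y)

dY/dX = 12/X
At X = 79: dY/dX = 12/79, Y = 12·ln(79)

Elasticity = (12/79) · (79 / (12·ln(79))) = 1/ln(79) ≈ 0.2289

Interpretation: for a small percentage change in X, the percentage change in Y is approximately 0.23 times as large.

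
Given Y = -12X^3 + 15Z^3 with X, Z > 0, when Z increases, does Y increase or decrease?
Y increases

Taking the partial derivative:
∂Y/∂Z = 45Z^2

∂Y/∂Z = 45Z^2 > 0 (assuming positive values)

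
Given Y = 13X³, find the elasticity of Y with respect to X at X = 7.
Elasticity = 3

Elasticity = (dY/dX) · (X/Y)

dY/dX = 39·X²
At X = 7: dY/dX = 1911, Y = 4459

Elasticity = 1911 · (7 / 4459) = 3

Interpretation: for a small percentage change in X, the percentage change in Y is approximately 3.00 times as large.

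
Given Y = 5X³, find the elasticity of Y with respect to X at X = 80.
Elasticity = 3

Elasticity = (dY/dX) · (X/Y)

dY/dX = 15·X²
At X = 80: dY/dX = 96000, Y = 2560000

Elasticity = 96000 · (80 / 2560000) = 3

Interpretation: for a small percentage change in X, the percentage change in Y is approximately 3.00 times as large.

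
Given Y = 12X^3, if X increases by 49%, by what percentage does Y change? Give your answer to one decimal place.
230.8%

For Y = 12X^3:
If X → X(1 + 0.49)
Then Y → Y · (1 + 0.49)^3
     ≈ Y · 3.3079

Percentage change = ((1 + 0.49)^3 − 1) × 100% ≈ 230.8%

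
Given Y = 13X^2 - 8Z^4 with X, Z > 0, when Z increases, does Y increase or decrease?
Y decreases

Taking the partial derivative:
∂Y/∂Z = -32Z^3

∂Y/∂Z = -32Z^3 < 0 (assuming positive values)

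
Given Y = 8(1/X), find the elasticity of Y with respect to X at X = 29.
Elasticity = -1

Elasticity = (dY/dX) · (X/Y)

dY/dX = -8/X²
At X = 29: dY/dX = -8/841, Y = 8/29

Elasticity = (-8/841) · (29 / (8/29)) = -1

Interpretation: for a small percentage change in X, the percentage change in Y is approximately -1.00 times as large.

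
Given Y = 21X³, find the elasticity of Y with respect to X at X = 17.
Elasticity = 3

Elasticity = (dY/dX) · (X/Y)

dY/dX = 63·X²
At X = 17: dY/dX = 18207, Y = 103173

Elasticity = 18207 · (17 / 103173) = 3

Interpretation: for a small percentage change in X, the percentage change in Y is approximately 3.00 times as large.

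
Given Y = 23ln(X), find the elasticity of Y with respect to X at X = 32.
Elasticity = 1/ln(32) ≈ 0.2885

Elasticity = (dY/dX) · (X/Y)

dY/dX = 23/X
At X = 32: dY/dX = 23/32, Y = 23·ln(32)

Elasticity = (23/32) · (32 / (23·ln(32))) = 1/ln(32) ≈ 0.2885

Interpretation: for a small percentage change in X, the percentage change in Y is approximately 0.29 times as large.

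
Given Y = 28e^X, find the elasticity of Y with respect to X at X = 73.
Elasticity = 73

Elasticity = (dY/dX) · (X/Y)

dY/dX = 28·e^X
At X = 73: dY/dX = 28·e^73, Y = 28·e^73

Elasticity = (28·e^73) · (73 / (28·e^73)) = 73

Interpretation: for a small percentage change in X, the percentage change in Y is approximately 73.00 times as large.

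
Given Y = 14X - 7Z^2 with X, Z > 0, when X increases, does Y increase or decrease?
Y increases

Taking the partial derivative:
∂Y/∂X = 14

∂Y/∂X = 14 > 0 (assuming positive values)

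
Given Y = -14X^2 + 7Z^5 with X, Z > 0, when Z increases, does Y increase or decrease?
Y increases

Taking the partial derivative:
∂Y/∂Z = 35Z^4

∂Y/∂Z = 35Z^4 > 0 (assuming positive values)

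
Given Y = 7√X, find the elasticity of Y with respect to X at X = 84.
Elasticity = 1/2

Elasticity = (dY/dX) · (X/Y)

dY/dX = 7/(2·√X)
At X = 84: dY/dX = √21/12, Y = 14·√21

Elasticity = (√21/12) · (84 / (14·√21)) = 1/2

Interpretation: for a small percentage change in X, the percentage change in Y is approximately 0.50 times as large.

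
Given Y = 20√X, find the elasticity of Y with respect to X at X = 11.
Elasticity = 1/2

Elasticity = (dY/dX) · (X/Y)

dY/dX = 10/√X
At X = 11: dY/dX = 10·√11/11, Y = 20·√11

Elasticity = (10·√11/11) · (11 / (20·√11)) = 1/2

Interpretation: for a small percentage change in X, the percentage change in Y is approximately 0.50 times as large.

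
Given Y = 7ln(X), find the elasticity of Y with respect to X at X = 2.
Elasticity = 1/ln(2) ≈ 1.4427

Elasticity = (dY/dX) · (X/Y)

dY/dX = 7/X
At X = 2: dY/dX = 7/2, Y = 7·ln(2)

Elasticity = (7/2) · (2 / (7·ln(2))) = 1/ln(2) ≈ 1.4427

Interpretation: for a small percentage change in X, the percentage change in Y is approximately 1.44 times as large.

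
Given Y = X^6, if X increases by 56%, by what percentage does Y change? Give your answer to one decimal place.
1341.3%

For Y = X^6:
If X → X(1 + 0.56)
Then Y → Y · (1 + 0.56)^6
     ≈ Y · 14.4128

Percentage change = ((1 + 0.56)^6 − 1) × 100% ≈ 1341.3%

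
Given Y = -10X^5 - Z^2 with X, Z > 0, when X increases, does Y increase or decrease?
Y decreases

Taking the partial derivative:
∂Y/∂X = -50X^4

∂Y/∂X = -50X^4 < 0 (assuming positive values)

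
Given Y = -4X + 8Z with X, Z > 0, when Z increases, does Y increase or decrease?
Y increases

Taking the partial derivative:
∂Y/∂Z = 8

∂Y/∂Z = 8 > 0 (assuming positive values)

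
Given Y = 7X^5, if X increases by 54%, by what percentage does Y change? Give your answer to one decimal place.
766.2%

For Y = 7X^5:
If X → X(1 + 0.54)
Then Y → Y · (1 + 0.54)^5
     ≈ Y · 8.6617

Percentage change = ((1 + 0.54)^5 − 1) × 100% ≈ 766.2%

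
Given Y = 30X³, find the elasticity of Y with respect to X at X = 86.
Elasticity = 3

Elasticity = (dY/dX) · (X/Y)

dY/dX = 90·X²
At X = 86: dY/dX = 665640, Y = 19081680

Elasticity = 665640 · (86 / 19081680) = 3

Interpretation: for a small percentage change in X, the percentage change in Y is approximately 3.00 times as large.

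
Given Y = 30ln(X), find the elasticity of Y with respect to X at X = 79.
Elasticity = 1/ln(79) ≈ 0.2289

Elasticity = (dY/dX) · (X/Y)

dY/dX = 30/X
At X = 79: dY/dX = 30/79, Y = 30·ln(79)

Elasticity = (30/79) · (79 / (30·ln(79))) = 1/ln(79) ≈ 0.2289

Interpretation: for a small percentage change in X, the percentage change in Y is approximately 0.23 times as large.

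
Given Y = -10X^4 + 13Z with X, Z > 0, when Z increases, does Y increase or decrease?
Y increases

Taking the partial derivative:
∂Y/∂Z = 13

∂Y/∂Z = 13 > 0 (assuming positive values)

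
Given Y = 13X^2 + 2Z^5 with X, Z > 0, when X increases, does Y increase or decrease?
Y increases

Taking the partial derivative:
∂Y/∂X = 26X

∂Y/∂X = 26X > 0 (assuming positive values)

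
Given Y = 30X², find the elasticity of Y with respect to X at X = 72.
Elasticity = 2

Elasticity = (dY/dX) · (X/Y)

dY/dX = 60·X
At X = 72: dY/dX = 4320, Y = 155520

Elasticity = 4320 · (72 / 155520) = 2

Interpretation: for a small percentage change in X, the percentage change in Y is approximately 2.00 times as large.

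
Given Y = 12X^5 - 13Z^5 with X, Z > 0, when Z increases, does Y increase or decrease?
Y decreases

Taking the partial derivative:
∂Y/∂Z = -65Z^4

∂Y/∂Z = -65Z^4 < 0 (assuming positive values)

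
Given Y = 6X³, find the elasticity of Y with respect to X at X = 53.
Elasticity = 3

Elasticity = (dY/dX) · (X/Y)

dY/dX = 18·X²
At X = 53: dY/dX = 50562, Y = 893262

Elasticity = 50562 · (53 / 893262) = 3

Interpretation: for a small percentage change in X, the percentage change in Y is approximately 3.00 times as large.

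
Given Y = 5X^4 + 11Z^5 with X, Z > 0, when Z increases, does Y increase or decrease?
Y increases

Taking the partial derivative:
∂Y/∂Z = 55Z^4

∂Y/∂Z = 55Z^4 > 0 (assuming positive values)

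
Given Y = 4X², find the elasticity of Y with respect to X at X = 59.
Elasticity = 2

Elasticity = (dY/dX) · (X/Y)

dY/dX = 8·X
At X = 59: dY/dX = 472, Y = 13924

Elasticity = 472 · (59 / 13924) = 2

Interpretation: for a small percentage change in X, the percentage change in Y is approximately 2.00 times as large.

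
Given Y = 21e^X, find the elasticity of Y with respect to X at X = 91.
Elasticity = 91

Elasticity = (dY/dX) · (X/Y)

dY/dX = 21·e^X
At X = 91: dY/dX = 21·e^91, Y = 21·e^91

Elasticity = (21·e^91) · (91 / (21·e^91)) = 91

Interpretation: for a small percentage change in X, the percentage change in Y is approximately 91.00 times as large.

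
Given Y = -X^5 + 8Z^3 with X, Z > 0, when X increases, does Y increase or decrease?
Y decreases

Taking the partial derivative:
∂Y/∂X = -5X^4

∂Y/∂X = -5X^4 < 0 (assuming positive values)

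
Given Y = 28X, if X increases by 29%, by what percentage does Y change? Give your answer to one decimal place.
29.0%

For Y = 28X:
If X → X(1 + 0.29)
Then Y → Y · (1 + 0.29)^1
     = Y · 1.2900

Percentage change = ((1 + 0.29)^1 − 1) × 100% = 29.0%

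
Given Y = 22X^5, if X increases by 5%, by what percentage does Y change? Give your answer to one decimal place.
27.6%

For Y = 22X^5:
If X → X(1 + 0.05)
Then Y → Y · (1 + 0.05)^5
     ≈ Y · 1.2763

Percentage change = ((1 + 0.05)^5 − 1) × 100% ≈ 27.6%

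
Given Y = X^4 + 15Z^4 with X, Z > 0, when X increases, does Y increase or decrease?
Y increases

Taking the partial derivative:
∂Y/∂X = 4X^3

∂Y/∂X = 4X^3 > 0 (assuming positive values)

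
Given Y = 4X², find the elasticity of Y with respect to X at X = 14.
Elasticity = 2

Elasticity = (dY/dX) · (X/Y)

dY/dX = 8·X
At X = 14: dY/dX = 112, Y = 784

Elasticity = 112 · (14 / 784) = 2

Interpretation: for a small percentage change in X, the percentage change in Y is approximately 2.00 times as large.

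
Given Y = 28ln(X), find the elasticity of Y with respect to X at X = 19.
Elasticity = 1/ln(19) ≈ 0.3396

Elasticity = (dY/dX) · (X/Y)

dY/dX = 28/X
At X = 19: dY/dX = 28/19, Y = 28·ln(19)

Elasticity = (28/19) · (19 / (28·ln(19))) = 1/ln(19) ≈ 0.3396

Interpretation: for a small percentage change in X, the percentage change in Y is approximately 0.34 times as large.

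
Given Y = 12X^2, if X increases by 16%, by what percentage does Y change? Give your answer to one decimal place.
34.6%

For Y = 12X^2:
If X → X(1 + 0.16)
Then Y → Y · (1 + 0.16)^2
     = Y · 1.3456

Percentage change = ((1 + 0.16)^2 − 1) × 100% ≈ 34.6%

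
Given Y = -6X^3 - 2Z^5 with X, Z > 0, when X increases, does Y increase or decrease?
Y decreases

Taking the partial derivative:
∂Y/∂X = -18X^2

∂Y/∂X = -18X^2 < 0 (assuming positive values)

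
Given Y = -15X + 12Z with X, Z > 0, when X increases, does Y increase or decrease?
Y decreases

Taking the partial derivative:
∂Y/∂X = -15

∂Y/∂X = -15 < 0 (assuming positive values)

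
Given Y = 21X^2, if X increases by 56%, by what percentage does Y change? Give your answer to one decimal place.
143.4%

For Y = 21X^2:
If X → X(1 + 0.56)
Then Y → Y · (1 + 0.56)^2
     = Y · 2.4336

Percentage change = ((1 + 0.56)^2 − 1) × 100% ≈ 143.4%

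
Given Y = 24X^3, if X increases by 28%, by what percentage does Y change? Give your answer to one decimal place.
109.7%

For Y = 24X^3:
If X → X(1 + 0.28)
Then Y → Y · (1 + 0.28)^3
     ≈ Y · 2.0972

Percentage change = ((1 + 0.28)^3 − 1) × 100% ≈ 109.7%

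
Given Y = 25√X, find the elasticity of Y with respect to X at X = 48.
Elasticity = 1/2

Elasticity = (dY/dX) · (X/Y)

dY/dX = 25/(2·√X)
At X = 48: dY/dX = 25·√3/24, Y = 100·√3

Elasticity = (25·√3/24) · (48 / (100·√3)) = 1/2

Interpretation: for a small percentage change in X, the percentage change in Y is approximately 0.50 times as large.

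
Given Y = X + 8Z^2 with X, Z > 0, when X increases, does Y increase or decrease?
Y increases

Taking the partial derivative:
∂Y/∂X = 1

∂Y/∂X = 1 > 0 (assuming positive values)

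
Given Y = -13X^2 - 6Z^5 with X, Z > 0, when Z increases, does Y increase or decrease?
Y decreases

Taking the partial derivative:
∂Y/∂Z = -30Z^4

∂Y/∂Z = -30Z^4 < 0 (assuming positive values)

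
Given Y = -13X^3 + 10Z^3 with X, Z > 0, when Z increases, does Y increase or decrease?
Y increases

Taking the partial derivative:
∂Y/∂Z = 30Z^2

∂Y/∂Z = 30Z^2 > 0 (assuming positive values)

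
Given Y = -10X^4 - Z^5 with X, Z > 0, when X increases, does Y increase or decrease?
Y decreases

Taking the partial derivative:
∂Y/∂X = -40X^3

∂Y/∂X = -40X^3 < 0 (assuming positive values)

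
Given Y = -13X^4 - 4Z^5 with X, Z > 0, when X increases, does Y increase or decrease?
Y decreases

Taking the partial derivative:
∂Y/∂X = -52X^3

∂Y/∂X = -52X^3 < 0 (assuming positive values)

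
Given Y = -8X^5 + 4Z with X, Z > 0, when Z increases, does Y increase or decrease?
Y increases

Taking the partial derivative:
∂Y/∂Z = 4

∂Y/∂Z = 4 > 0 (assuming positive values)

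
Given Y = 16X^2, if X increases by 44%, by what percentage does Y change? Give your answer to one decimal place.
107.4%

For Y = 16X^2:
If X → X(1 + 0.44)
Then Y → Y · (1 + 0.44)^2
     = Y · 2.0736

Percentage change = ((1 + 0.44)^2 − 1) × 100% ≈ 107.4%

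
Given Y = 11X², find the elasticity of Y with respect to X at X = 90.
Elasticity = 2

Elasticity = (dY/dX) · (X/Y)

dY/dX = 22·X
At X = 90: dY/dX = 1980, Y = 89100

Elasticity = 1980 · (90 / 89100) = 2

Interpretation: for a small percentage change in X, the percentage change in Y is approximately 2.00 times as large.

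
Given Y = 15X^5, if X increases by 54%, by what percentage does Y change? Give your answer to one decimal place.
766.2%

For Y = 15X^5:
If X → X(1 + 0.54)
Then Y → Y · (1 + 0.54)^5
     ≈ Y · 8.6617

Percentage change = ((1 + 0.54)^5 − 1) × 100% ≈ 766.2%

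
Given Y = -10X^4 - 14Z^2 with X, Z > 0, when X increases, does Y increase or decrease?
Y decreases

Taking the partial derivative:
∂Y/∂X = -40X^3

∂Y/∂X = -40X^3 < 0 (assuming positive values)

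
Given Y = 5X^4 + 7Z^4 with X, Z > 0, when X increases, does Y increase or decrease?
Y increases

Taking the partial derivative:
∂Y/∂X = 20X^3

∂Y/∂X = 20X^3 > 0 (assuming positive values)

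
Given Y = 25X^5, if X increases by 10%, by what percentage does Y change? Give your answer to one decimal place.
61.1%

For Y = 25X^5:
If X → X(1 + 0.1)
Then Y → Y · (1 + 0.1)^5
     ≈ Y · 1.6105

Percentage change = ((1 + 0.1)^5 − 1) × 100% ≈ 61.1%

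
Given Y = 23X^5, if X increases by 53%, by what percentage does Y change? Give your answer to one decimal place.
738.4%

For Y = 23X^5:
If X → X(1 + 0.53)
Then Y → Y · (1 + 0.53)^5
     ≈ Y · 8.3841

Percentage change = ((1 + 0.53)^5 − 1) × 100% ≈ 738.4%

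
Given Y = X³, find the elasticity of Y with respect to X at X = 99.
Elasticity = 3

Elasticity = (dY/dX) · (X/Y)

dY/dX = 3·X²
At X = 99: dY/dX = 29403, Y = 970299

Elasticity = 29403 · (99 / 970299) = 3

Interpretation: for a small percentage change in X, the percentage change in Y is approximately 3.00 times as large.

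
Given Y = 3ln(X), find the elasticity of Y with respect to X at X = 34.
Elasticity = 1/ln(34) ≈ 0.2836

Elasticity = (dY/dX) · (X/Y)

dY/dX = 3/X
At X = 34: dY/dX = 3/34, Y = 3·ln(34)

Elasticity = (3/34) · (34 / (3·ln(34))) = 1/ln(34) ≈ 0.2836

Interpretation: for a small percentage change in X, the percentage change in Y is approximately 0.28 times as large.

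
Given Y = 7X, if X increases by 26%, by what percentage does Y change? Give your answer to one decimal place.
26.0%

For Y = 7X:
If X → X(1 + 0.26)
Then Y → Y · (1 + 0.26)^1
     = Y · 1.2600

Percentage change = ((1 + 0.26)^1 − 1) × 100% = 26.0%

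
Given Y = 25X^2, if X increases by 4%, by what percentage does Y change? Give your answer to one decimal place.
8.2%

For Y = 25X^2:
If X → X(1 + 0.04)
Then Y → Y · (1 + 0.04)^2
     = Y · 1.0816

Percentage change = ((1 + 0.04)^2 − 1) × 100% ≈ 8.2%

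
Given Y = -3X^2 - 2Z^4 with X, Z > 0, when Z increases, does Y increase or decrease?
Y decreases

Taking the partial derivative:
∂Y/∂Z = -8Z^3

∂Y/∂Z = -8Z^3 < 0 (assuming positive values)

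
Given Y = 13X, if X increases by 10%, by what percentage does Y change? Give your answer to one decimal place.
10.0%

For Y = 13X:
If X → X(1 + 0.1)
Then Y → Y · (1 + 0.1)^1
     = Y · 1.1000

Percentage change = ((1 + 0.1)^1 − 1) × 100% = 10.0%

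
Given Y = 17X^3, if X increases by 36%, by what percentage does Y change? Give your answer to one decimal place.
151.5%

For Y = 17X^3:
If X → X(1 + 0.36)
Then Y → Y · (1 + 0.36)^3
     ≈ Y · 2.5155

Percentage change = ((1 + 0.36)^3 − 1) × 100% ≈ 151.5%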